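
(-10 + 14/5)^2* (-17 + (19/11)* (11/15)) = -101952/125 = -815.62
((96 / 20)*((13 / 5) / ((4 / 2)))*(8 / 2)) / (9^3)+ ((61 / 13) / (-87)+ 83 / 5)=37973456 / 2290275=16.58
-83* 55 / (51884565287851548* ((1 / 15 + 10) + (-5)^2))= -22825 / 9097093780469971416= -0.00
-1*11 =-11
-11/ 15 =-0.73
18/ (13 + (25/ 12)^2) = 2592/ 2497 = 1.04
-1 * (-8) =8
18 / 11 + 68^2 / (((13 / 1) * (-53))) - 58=-478044 / 7579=-63.07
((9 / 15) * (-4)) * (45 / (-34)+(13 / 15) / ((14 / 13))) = 3704 / 2975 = 1.25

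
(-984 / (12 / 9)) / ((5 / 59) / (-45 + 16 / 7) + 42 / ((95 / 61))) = -1236810510 / 45192917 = -27.37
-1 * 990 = -990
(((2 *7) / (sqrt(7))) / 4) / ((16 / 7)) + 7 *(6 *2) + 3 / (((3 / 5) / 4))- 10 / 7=7 *sqrt(7) / 32 + 718 / 7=103.15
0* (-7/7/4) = 0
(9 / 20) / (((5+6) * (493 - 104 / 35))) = 0.00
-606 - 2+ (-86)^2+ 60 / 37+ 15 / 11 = 2763931 / 407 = 6790.99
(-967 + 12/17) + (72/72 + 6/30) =-82033/85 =-965.09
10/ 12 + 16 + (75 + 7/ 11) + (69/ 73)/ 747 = 36978583/ 399894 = 92.47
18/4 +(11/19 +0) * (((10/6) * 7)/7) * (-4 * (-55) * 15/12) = 30763/114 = 269.85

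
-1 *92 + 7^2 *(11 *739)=398229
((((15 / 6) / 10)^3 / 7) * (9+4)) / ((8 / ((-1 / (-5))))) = 13 / 17920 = 0.00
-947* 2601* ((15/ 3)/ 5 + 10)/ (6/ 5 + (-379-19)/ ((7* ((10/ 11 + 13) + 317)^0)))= 948311595/ 1948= 486812.93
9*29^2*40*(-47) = -14229720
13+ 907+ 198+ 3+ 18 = 1139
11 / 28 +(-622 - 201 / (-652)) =-708902 / 1141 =-621.30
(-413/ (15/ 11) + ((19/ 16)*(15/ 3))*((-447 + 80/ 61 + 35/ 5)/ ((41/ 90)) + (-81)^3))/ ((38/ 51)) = -32259703686421/ 7603040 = -4243000.65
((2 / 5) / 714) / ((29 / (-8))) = -8 / 51765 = -0.00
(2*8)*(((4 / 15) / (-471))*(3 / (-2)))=0.01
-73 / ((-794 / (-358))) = -13067 / 397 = -32.91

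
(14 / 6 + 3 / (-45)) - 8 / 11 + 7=1409 / 165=8.54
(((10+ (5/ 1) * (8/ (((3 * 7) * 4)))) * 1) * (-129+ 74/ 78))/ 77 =-99880/ 5733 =-17.42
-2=-2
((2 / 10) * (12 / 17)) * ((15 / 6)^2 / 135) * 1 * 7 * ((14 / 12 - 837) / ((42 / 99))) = -3245 / 36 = -90.14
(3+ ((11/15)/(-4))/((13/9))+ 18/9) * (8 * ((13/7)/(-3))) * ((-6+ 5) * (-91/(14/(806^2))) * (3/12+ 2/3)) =-4203632147/45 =-93414047.71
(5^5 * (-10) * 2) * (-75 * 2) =9375000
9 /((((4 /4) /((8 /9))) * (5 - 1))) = 2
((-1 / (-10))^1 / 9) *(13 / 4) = 13 / 360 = 0.04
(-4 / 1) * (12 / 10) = -24 / 5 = -4.80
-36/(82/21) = -378/41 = -9.22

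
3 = 3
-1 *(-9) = 9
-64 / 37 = -1.73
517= 517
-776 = -776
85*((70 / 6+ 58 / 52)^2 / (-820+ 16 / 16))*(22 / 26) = -929398415 / 64776348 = -14.35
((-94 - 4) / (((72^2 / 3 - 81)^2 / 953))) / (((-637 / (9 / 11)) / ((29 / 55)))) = 0.00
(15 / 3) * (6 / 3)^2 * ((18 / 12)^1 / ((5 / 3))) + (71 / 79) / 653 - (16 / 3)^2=-4848539 / 464283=-10.44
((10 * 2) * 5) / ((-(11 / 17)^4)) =-8352100 / 14641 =-570.46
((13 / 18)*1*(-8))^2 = 2704 / 81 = 33.38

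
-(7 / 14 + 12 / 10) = -17 / 10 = -1.70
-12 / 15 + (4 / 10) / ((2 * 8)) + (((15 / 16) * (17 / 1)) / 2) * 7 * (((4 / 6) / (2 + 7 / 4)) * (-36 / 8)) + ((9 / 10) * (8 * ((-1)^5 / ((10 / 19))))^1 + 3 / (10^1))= -2939 / 50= -58.78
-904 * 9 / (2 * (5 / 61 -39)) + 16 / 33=4113434 / 39171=105.01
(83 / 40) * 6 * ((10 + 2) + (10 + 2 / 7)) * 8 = 77688 / 35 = 2219.66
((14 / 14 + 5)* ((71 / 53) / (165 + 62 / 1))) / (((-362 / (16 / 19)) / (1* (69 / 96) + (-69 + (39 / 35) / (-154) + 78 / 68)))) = 20966591739 / 3791155422670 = 0.01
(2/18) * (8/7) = 8/63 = 0.13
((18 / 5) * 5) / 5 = 18 / 5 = 3.60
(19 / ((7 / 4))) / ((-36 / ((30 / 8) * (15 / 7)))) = -475 / 196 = -2.42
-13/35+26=25.63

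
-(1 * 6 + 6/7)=-6.86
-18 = -18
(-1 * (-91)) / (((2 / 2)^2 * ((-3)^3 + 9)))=-91 / 18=-5.06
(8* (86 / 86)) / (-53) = -8 / 53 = -0.15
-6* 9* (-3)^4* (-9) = 39366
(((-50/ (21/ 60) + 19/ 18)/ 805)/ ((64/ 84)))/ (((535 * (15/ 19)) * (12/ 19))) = -6449987/ 7442064000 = -0.00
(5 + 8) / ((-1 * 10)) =-13 / 10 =-1.30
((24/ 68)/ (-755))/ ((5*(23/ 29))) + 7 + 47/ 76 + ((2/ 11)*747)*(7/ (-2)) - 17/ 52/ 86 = -645289780253827/ 1379563814200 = -467.75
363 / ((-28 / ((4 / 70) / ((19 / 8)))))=-1452 / 4655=-0.31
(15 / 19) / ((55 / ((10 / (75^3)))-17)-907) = 0.00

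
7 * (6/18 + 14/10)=182/15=12.13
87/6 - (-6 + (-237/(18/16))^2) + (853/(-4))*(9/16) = -25620421/576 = -44479.90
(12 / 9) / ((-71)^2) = 4 / 15123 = 0.00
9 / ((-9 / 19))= -19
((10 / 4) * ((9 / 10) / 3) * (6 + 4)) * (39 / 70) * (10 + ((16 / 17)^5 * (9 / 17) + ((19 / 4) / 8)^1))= 141814459449 / 3089608832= 45.90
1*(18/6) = 3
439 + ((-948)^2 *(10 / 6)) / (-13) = -1492133 / 13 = -114779.46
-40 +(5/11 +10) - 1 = -336/11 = -30.55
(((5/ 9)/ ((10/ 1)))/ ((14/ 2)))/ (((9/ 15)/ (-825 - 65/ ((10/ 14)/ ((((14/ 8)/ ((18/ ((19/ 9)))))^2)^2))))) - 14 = -1660541869735127/ 66648721563648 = -24.91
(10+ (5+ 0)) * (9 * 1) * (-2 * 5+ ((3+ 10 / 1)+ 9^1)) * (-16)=-25920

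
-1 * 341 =-341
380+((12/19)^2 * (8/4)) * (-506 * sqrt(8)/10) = 265.82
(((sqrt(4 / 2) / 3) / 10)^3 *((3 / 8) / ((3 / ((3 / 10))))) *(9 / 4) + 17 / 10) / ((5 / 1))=sqrt(2) / 800000 + 17 / 50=0.34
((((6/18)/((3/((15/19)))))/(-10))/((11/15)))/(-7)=5/2926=0.00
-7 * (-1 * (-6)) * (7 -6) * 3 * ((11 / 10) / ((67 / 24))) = -16632 / 335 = -49.65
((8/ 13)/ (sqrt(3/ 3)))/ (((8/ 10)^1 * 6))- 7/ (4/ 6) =-809/ 78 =-10.37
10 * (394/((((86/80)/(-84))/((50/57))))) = -220640000/817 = -270061.20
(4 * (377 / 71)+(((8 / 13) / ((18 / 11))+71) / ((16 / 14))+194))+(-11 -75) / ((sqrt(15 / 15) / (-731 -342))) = 6150881167 / 66456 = 92555.69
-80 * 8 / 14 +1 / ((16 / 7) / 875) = 37755 / 112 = 337.10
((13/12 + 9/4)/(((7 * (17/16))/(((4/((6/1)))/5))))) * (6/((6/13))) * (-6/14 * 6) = -1664/833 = -2.00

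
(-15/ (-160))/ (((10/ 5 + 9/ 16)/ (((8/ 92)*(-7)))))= -21/ 943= -0.02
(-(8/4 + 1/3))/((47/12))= -28/47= -0.60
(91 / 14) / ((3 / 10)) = 65 / 3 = 21.67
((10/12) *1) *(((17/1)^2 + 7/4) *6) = 5815/4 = 1453.75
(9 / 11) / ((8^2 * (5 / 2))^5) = 9 / 1153433600000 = 0.00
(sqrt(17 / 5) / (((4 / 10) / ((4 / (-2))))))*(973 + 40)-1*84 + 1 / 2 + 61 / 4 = -1013*sqrt(85)-273 / 4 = -9407.65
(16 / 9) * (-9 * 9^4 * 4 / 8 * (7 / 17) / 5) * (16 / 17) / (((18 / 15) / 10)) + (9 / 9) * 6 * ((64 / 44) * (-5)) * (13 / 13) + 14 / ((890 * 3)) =-144065274547 / 4243965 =-33945.91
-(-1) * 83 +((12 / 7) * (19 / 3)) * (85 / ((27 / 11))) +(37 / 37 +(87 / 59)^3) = 17979285811 / 38816631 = 463.19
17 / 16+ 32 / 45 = 1277 / 720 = 1.77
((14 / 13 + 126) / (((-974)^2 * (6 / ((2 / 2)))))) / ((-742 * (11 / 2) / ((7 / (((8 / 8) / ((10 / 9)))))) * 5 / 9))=-413 / 5392511553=-0.00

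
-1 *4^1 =-4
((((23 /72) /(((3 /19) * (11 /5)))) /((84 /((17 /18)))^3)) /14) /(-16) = -0.00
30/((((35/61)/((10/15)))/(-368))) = -89792/7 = -12827.43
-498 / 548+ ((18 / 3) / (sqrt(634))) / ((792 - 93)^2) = -249 / 274+ sqrt(634) / 51628839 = -0.91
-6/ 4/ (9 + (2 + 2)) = -3/ 26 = -0.12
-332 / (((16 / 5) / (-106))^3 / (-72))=-868836867.19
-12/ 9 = -4/ 3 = -1.33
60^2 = 3600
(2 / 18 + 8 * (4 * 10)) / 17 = 2881 / 153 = 18.83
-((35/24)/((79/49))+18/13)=-56423/24648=-2.29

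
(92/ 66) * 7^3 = 15778/ 33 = 478.12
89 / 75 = 1.19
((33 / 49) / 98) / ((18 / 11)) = 121 / 28812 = 0.00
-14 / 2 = -7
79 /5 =15.80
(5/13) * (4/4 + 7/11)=90/143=0.63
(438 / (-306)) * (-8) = 584 / 51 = 11.45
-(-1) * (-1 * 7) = -7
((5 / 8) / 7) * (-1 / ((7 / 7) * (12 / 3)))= -5 / 224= -0.02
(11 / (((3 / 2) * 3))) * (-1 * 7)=-154 / 9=-17.11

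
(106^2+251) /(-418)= -11487 /418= -27.48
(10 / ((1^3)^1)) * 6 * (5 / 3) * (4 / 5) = 80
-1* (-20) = 20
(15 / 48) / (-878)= -5 / 14048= -0.00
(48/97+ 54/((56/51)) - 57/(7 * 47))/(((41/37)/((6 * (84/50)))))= 420831747/934595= 450.28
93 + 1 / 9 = 838 / 9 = 93.11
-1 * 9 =-9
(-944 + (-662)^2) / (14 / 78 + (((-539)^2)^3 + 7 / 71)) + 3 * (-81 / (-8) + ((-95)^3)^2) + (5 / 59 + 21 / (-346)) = 12226623390305216066200472235052424635 / 5544260767970648700893224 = 2205275671905.40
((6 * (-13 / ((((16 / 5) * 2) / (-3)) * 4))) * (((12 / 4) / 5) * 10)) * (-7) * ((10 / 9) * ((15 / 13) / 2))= -7875 / 32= -246.09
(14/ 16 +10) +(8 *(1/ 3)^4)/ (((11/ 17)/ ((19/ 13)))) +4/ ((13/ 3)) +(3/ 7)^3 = 384579575/ 31783752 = 12.10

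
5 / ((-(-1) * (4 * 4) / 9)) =45 / 16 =2.81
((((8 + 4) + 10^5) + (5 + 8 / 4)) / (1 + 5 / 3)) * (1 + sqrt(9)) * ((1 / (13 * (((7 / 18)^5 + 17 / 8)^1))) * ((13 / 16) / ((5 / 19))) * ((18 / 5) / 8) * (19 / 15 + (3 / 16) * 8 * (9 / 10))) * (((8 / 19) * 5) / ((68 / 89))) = 742723599976767 / 13709272600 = 54176.73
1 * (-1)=-1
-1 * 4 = -4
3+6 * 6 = 39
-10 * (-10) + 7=107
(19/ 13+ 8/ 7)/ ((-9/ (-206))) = 16274/ 273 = 59.61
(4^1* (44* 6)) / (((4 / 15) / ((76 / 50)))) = 30096 / 5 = 6019.20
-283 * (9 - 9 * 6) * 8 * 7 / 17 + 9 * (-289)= 668943 / 17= 39349.59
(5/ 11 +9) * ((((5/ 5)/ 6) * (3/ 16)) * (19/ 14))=247/ 616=0.40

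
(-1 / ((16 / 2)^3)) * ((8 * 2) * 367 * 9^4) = -2407887 / 32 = -75246.47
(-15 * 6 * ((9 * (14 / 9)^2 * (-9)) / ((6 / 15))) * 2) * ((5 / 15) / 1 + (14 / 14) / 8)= 40425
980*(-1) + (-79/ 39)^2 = -975.90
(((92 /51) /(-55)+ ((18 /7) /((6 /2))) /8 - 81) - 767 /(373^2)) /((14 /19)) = -16802657417771 /152980683240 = -109.84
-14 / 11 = -1.27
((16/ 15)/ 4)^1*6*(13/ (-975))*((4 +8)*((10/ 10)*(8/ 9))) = -256/ 1125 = -0.23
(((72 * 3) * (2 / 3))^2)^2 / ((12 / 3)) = 107495424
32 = 32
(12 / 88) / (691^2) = 3 / 10504582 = 0.00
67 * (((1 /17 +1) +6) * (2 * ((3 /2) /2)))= 12060 /17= 709.41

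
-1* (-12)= 12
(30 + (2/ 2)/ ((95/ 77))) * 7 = 20489/ 95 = 215.67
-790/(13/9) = -7110/13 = -546.92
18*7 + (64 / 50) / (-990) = 1559234 / 12375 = 126.00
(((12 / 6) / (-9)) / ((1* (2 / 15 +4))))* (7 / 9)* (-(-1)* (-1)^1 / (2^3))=35 / 6696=0.01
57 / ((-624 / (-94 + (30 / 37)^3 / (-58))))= 1311888991 / 152769448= 8.59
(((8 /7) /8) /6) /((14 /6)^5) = 81 /235298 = 0.00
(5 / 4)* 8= 10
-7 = -7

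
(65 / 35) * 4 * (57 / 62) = 6.83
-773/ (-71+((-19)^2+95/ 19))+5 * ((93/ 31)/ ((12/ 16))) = 17.38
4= 4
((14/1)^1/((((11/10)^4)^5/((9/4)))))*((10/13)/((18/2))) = 3500000000000000000000/8745749934123280119613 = 0.40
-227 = -227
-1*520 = -520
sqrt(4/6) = sqrt(6)/3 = 0.82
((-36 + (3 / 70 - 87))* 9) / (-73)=77463 / 5110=15.16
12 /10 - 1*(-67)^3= 1503821 /5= 300764.20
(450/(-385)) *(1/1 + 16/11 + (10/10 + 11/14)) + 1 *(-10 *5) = -325835/5929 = -54.96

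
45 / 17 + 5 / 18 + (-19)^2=111361 / 306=363.92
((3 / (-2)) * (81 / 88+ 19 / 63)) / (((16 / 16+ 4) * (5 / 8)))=-271 / 462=-0.59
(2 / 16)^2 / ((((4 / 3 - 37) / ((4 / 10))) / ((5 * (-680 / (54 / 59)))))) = 5015 / 7704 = 0.65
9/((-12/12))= -9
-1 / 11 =-0.09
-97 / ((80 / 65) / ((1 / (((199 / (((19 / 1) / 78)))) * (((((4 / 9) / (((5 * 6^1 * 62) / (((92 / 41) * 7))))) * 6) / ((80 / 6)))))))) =-58561325 / 1025248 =-57.12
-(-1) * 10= 10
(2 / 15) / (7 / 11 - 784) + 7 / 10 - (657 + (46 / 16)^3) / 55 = -8500940893 / 727964160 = -11.68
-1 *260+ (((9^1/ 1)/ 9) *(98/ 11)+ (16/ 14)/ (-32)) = -77347/ 308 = -251.13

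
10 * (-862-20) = -8820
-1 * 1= -1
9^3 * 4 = 2916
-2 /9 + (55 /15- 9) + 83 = 697 /9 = 77.44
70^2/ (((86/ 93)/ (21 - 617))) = -3158106.98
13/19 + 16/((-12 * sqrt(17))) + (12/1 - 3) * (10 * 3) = 5143/19 - 4 * sqrt(17)/51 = 270.36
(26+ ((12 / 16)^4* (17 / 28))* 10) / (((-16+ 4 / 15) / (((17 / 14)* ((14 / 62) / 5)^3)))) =-35724633 / 179985305600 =-0.00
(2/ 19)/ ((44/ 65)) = 65/ 418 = 0.16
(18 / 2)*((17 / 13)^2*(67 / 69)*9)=522801 / 3887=134.50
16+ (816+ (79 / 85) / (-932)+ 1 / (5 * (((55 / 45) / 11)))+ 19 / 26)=834.53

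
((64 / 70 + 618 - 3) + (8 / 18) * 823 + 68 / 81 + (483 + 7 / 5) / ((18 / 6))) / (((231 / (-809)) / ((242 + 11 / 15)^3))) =-2302641285145984453 / 40186125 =-57299410807.73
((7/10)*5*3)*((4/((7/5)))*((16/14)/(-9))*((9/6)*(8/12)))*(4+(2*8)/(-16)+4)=-80/3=-26.67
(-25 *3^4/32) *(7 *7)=-99225/32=-3100.78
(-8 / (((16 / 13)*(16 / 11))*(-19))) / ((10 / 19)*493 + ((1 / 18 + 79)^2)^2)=938223 / 155813858354918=0.00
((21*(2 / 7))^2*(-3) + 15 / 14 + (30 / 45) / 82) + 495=668273 / 1722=388.08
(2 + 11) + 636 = 649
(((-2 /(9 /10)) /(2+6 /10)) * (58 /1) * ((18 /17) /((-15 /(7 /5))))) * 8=25984 /663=39.19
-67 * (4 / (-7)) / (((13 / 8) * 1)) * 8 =17152 / 91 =188.48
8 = 8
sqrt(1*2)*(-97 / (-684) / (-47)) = -97*sqrt(2) / 32148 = -0.00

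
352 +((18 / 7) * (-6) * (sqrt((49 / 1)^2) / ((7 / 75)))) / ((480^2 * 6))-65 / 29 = 5193129 / 14848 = 349.75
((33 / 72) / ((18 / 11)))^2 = 14641 / 186624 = 0.08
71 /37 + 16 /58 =2355 /1073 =2.19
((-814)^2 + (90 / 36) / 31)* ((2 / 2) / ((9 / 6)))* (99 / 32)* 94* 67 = 4269009808569 / 496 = 8606874614.05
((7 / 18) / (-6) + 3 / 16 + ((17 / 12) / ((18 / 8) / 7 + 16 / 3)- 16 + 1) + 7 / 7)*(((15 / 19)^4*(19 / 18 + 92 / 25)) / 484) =-5958738427 / 115049463936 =-0.05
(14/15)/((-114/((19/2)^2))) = -133/180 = -0.74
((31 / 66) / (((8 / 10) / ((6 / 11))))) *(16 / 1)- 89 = -10149 / 121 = -83.88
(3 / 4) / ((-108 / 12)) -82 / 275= -1259 / 3300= -0.38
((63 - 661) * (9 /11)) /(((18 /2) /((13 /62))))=-3887 /341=-11.40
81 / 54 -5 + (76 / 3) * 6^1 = 297 / 2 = 148.50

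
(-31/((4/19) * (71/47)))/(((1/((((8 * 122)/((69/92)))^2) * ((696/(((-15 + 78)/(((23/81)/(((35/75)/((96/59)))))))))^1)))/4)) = -360220624059105280/49878423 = -7221972997.40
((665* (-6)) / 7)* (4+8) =-6840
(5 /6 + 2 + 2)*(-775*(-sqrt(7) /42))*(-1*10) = -2359.65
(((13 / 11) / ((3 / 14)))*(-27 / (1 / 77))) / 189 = -182 / 3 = -60.67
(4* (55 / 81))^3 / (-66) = -484000 / 1594323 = -0.30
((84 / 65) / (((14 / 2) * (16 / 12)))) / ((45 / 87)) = 87 / 325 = 0.27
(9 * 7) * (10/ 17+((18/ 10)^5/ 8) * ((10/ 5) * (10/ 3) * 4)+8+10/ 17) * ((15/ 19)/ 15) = 48303486/ 201875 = 239.27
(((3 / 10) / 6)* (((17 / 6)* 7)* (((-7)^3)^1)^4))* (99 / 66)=1647113176919 / 80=20588914711.49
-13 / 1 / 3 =-13 / 3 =-4.33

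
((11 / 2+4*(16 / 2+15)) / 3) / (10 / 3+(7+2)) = 195 / 74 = 2.64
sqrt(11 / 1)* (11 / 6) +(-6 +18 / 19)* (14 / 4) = -336 / 19 +11* sqrt(11) / 6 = -11.60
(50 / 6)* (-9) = -75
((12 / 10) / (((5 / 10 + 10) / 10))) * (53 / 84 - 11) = -1742 / 147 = -11.85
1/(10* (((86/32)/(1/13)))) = 0.00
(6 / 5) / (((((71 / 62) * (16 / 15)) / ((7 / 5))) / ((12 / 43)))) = 5859 / 15265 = 0.38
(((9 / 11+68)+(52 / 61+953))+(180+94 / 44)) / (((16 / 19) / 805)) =24729736045 / 21472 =1151720.20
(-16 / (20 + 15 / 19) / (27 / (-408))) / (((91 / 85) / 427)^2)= 222300279680 / 120159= 1850051.01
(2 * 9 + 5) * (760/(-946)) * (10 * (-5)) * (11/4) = 2540.70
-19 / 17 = -1.12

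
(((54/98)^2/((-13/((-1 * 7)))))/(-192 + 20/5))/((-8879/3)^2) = -6561/66088125457172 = -0.00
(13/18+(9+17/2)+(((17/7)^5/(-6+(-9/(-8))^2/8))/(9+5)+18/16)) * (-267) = -13765612237469/2815105272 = -4889.91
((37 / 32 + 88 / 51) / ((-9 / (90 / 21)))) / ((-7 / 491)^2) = -5669019715 / 839664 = -6751.53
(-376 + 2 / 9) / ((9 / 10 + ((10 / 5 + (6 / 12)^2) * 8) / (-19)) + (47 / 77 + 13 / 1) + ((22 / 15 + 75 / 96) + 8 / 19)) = -23.15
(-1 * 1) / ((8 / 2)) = -1 / 4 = -0.25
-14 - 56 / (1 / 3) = -182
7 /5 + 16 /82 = 327 /205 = 1.60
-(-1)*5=5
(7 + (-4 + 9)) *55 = 660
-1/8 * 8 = -1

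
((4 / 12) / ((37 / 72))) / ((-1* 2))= -12 / 37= -0.32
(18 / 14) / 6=3 / 14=0.21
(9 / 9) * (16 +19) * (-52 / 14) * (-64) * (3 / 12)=2080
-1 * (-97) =97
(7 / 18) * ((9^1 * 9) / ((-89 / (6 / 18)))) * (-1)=21 / 178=0.12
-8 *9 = -72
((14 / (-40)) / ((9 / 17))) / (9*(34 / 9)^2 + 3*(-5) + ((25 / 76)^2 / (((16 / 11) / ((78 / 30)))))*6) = -1374688 / 238304965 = -0.01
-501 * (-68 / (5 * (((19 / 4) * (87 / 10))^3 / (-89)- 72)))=-12936755200 / 1642261359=-7.88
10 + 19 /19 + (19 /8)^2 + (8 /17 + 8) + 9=37113 /1088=34.11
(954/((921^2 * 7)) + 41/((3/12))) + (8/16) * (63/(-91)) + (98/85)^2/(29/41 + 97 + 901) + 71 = 234.66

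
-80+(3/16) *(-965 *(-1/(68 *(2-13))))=-960335/11968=-80.24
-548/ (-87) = 548/ 87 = 6.30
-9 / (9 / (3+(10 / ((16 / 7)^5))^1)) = -1656899 / 524288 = -3.16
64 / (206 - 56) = 32 / 75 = 0.43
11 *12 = 132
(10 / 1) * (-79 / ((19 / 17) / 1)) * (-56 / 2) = 376040 / 19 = 19791.58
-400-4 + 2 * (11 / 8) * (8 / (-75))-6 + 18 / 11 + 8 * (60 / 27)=-967426 / 2475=-390.88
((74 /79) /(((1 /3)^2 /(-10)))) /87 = -2220 /2291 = -0.97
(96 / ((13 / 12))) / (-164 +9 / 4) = -4608 / 8411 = -0.55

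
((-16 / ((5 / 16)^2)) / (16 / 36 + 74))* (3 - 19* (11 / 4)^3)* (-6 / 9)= -575.36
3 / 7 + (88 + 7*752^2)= 3958616.43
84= 84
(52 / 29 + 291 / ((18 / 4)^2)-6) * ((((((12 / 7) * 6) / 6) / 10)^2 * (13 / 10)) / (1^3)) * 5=1.94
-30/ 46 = -15/ 23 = -0.65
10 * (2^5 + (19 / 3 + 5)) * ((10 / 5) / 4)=650 / 3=216.67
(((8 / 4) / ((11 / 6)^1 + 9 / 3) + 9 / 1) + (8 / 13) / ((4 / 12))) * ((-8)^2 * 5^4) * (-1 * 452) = -76749600000 / 377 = -203579840.85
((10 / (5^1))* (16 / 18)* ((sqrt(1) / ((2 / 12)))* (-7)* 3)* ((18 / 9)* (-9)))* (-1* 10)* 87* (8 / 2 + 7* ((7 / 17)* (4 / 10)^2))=-1330172928 / 85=-15649093.27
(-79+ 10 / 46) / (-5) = 1812 / 115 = 15.76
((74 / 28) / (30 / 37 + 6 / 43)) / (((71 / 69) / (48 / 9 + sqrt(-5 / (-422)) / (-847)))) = 1353941 / 93933 - 1353941 * sqrt(2110) / 179065855584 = 14.41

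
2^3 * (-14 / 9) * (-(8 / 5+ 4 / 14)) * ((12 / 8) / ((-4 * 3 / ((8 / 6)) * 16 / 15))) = -11 / 3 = -3.67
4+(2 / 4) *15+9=41 / 2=20.50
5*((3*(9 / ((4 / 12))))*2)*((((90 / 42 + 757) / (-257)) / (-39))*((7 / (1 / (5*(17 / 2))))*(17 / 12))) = 172771425 / 6682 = 25856.24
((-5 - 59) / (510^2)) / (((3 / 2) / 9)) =-32 / 21675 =-0.00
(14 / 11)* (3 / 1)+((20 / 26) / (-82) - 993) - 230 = -7148118 / 5863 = -1219.19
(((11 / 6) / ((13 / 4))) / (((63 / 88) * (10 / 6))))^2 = 3748096 / 16769025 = 0.22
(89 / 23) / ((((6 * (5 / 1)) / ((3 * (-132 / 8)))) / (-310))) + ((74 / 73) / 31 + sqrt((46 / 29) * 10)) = 2 * sqrt(3335) / 29 + 206042765 / 104098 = 1983.30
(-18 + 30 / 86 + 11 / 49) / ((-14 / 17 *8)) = 312103 / 117992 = 2.65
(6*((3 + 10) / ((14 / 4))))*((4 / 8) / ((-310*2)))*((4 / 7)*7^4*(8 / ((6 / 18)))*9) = -825552 / 155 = -5326.14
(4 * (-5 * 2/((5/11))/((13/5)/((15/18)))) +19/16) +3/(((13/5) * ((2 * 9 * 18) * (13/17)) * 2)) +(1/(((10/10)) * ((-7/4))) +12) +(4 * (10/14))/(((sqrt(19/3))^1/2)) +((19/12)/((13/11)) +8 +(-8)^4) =40 * sqrt(57)/133 +2090092817/511056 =4092.02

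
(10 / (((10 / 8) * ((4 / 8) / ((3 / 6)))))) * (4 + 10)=112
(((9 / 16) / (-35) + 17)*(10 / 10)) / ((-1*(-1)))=9511 / 560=16.98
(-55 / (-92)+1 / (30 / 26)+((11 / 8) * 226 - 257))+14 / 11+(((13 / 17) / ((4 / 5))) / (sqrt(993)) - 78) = -81641 / 3795+65 * sqrt(993) / 67524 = -21.48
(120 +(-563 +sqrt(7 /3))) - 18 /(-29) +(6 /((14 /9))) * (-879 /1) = -778060 /203 +sqrt(21) /3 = -3831.28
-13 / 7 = -1.86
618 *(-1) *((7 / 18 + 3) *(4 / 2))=-12566 / 3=-4188.67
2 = 2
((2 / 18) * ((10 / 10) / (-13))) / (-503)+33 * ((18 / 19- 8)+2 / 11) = -253530089 / 1118169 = -226.74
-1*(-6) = 6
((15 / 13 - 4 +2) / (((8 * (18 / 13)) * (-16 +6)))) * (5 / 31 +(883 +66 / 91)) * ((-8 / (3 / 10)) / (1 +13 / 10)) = -45713140 / 583947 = -78.28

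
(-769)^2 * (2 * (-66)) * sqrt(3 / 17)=-78059652 * sqrt(51) / 17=-32791612.82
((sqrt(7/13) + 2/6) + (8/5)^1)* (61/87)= 1.87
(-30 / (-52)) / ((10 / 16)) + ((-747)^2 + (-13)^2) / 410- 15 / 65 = 3630002 / 2665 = 1362.10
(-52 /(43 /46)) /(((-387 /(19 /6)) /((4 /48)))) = 5681 /149769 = 0.04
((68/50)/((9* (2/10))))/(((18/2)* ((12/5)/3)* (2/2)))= 17/162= 0.10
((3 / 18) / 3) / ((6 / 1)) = 0.01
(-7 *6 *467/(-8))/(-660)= -3269/880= -3.71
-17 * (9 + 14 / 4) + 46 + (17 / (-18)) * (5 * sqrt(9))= -180.67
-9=-9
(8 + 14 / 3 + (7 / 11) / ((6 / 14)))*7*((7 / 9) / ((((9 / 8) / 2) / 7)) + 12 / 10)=14403214 / 13365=1077.68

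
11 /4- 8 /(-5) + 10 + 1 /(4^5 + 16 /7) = 515487 /35920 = 14.35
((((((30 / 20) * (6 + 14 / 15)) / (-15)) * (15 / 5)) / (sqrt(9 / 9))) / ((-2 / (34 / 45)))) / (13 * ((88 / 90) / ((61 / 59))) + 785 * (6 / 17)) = 458354 / 168783325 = 0.00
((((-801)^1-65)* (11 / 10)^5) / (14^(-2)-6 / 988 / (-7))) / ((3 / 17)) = -1323927.39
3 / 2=1.50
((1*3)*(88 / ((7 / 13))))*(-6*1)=-20592 / 7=-2941.71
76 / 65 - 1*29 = -1809 / 65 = -27.83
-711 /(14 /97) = -68967 /14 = -4926.21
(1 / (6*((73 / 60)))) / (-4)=-5 / 146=-0.03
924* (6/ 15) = 1848/ 5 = 369.60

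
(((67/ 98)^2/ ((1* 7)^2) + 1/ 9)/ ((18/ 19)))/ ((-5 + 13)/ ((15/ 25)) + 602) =9708943/ 46910891664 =0.00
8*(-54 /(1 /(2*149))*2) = -257472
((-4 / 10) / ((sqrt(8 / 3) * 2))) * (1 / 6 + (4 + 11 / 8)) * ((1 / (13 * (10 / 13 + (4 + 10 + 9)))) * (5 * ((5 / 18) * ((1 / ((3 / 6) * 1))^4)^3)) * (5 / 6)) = -106400 * sqrt(6) / 25029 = -10.41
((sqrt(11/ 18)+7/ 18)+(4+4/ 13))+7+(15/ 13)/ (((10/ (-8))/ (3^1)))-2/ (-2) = sqrt(22)/ 6+2323/ 234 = 10.71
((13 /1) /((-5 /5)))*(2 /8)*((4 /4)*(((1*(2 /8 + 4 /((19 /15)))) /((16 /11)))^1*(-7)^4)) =-18282.45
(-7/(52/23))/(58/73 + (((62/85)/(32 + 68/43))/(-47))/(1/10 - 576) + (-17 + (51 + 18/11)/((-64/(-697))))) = -264313357471856/47553331581626203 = -0.01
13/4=3.25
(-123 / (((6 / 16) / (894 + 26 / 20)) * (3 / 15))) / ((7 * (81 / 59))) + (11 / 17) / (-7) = -152785.33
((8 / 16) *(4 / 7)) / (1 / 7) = 2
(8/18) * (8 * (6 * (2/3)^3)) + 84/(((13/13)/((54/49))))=98.89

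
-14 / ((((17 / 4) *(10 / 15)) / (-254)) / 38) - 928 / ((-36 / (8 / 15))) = 47705.98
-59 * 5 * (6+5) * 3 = -9735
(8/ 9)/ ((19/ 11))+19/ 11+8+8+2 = 38075/ 1881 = 20.24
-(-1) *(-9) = -9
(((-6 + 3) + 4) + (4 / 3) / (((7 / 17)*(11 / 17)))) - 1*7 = -230 / 231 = -1.00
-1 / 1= -1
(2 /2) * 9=9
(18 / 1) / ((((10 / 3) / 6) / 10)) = 324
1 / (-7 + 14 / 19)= -19 / 119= -0.16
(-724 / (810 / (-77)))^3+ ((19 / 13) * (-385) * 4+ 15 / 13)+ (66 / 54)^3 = 279599562317362 / 863591625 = 323763.63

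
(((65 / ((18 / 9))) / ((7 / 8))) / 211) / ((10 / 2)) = 52 / 1477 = 0.04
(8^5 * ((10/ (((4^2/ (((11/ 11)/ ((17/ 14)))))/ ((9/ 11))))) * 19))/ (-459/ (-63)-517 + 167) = -343203840/ 448613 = -765.03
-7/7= -1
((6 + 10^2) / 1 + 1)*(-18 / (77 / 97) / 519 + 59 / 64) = 80109937 / 852544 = 93.97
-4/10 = -2/5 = -0.40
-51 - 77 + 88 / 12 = -120.67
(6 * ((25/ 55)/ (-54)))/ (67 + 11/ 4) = -20/ 27621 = -0.00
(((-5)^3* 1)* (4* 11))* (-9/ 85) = 9900/ 17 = 582.35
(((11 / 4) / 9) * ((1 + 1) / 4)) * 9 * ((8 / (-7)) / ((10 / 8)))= -44 / 35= -1.26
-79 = -79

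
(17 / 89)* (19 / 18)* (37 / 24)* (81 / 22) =35853 / 31328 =1.14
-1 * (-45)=45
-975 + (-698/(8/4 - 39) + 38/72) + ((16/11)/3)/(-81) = -378044461/395604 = -955.61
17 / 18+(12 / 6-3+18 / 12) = 13 / 9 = 1.44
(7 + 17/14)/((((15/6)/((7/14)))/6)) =69/7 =9.86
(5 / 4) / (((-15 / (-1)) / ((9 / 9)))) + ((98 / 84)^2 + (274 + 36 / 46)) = 57179 / 207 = 276.23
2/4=1/2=0.50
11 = 11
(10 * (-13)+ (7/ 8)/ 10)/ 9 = -10393/ 720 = -14.43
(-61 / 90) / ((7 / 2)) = -61 / 315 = -0.19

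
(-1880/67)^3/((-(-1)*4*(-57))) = 1661168000/17143491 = 96.90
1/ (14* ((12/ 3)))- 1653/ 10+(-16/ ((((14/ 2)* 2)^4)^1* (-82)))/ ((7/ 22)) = -4555750599/ 27563480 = -165.28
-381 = -381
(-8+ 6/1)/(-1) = 2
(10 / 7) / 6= 5 / 21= 0.24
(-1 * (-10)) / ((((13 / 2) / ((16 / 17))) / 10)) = 3200 / 221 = 14.48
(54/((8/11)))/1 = 74.25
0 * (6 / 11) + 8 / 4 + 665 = 667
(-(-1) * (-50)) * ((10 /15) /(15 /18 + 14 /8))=-400 /31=-12.90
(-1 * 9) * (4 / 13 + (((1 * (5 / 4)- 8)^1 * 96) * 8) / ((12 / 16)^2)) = 1078236 / 13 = 82941.23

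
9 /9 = 1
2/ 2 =1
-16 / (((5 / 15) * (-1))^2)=-144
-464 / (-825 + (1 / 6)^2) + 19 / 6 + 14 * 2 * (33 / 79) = 217147151 / 14077326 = 15.43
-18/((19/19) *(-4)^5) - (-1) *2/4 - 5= -2295/512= -4.48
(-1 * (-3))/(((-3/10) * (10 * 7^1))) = -1/7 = -0.14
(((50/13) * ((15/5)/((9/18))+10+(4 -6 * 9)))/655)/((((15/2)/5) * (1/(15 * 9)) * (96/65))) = -12.17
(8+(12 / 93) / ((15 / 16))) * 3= 24.41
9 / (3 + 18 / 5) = 15 / 11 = 1.36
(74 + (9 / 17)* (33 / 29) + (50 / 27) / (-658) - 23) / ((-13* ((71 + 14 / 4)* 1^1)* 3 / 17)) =-451942390 / 1496954277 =-0.30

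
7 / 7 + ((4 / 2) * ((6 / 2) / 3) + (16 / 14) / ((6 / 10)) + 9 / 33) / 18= 5123 / 4158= 1.23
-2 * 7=-14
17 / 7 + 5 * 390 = 13667 / 7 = 1952.43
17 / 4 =4.25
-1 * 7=-7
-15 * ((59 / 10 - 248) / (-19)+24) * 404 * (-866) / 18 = 203533382 / 19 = 10712283.26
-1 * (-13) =13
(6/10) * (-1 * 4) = -12/5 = -2.40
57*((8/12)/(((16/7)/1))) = 133/8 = 16.62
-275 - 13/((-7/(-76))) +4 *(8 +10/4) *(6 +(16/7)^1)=-477/7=-68.14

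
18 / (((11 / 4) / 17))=1224 / 11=111.27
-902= -902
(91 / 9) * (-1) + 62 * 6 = 3257 / 9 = 361.89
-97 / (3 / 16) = -1552 / 3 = -517.33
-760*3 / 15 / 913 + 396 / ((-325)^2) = -15693452 / 96435625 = -0.16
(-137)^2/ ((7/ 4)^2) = 300304/ 49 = 6128.65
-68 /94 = -34 /47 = -0.72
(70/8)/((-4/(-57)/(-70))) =-69825/8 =-8728.12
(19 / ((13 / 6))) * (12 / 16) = 6.58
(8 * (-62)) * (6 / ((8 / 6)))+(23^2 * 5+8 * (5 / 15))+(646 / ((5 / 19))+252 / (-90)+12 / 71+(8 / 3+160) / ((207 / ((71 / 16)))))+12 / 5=1267053119 / 440910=2873.72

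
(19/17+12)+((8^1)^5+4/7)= 3901021/119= 32781.69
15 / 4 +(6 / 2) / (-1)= 3 / 4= 0.75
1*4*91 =364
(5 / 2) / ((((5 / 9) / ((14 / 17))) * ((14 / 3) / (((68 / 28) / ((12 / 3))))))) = 27 / 56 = 0.48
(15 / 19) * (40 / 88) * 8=600 / 209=2.87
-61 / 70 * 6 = -183 / 35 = -5.23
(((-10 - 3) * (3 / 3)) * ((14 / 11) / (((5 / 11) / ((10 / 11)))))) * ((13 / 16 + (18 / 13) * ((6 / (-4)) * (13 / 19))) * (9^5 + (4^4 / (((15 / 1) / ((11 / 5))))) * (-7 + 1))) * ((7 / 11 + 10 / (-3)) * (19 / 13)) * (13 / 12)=-440682310159 / 87120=-5058336.89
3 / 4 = 0.75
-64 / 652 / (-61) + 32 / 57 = 319088 / 566751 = 0.56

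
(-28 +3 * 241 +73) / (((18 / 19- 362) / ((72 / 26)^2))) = -4727808 / 289835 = -16.31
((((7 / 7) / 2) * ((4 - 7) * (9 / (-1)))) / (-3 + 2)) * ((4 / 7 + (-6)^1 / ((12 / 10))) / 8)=7.47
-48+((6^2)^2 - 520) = 728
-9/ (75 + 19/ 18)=-162/ 1369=-0.12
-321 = -321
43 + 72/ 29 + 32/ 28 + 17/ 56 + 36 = 134677/ 1624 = 82.93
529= 529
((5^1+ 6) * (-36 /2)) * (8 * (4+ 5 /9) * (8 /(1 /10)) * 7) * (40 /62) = -80819200 /31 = -2607070.97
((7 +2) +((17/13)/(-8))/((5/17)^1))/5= 4391/2600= 1.69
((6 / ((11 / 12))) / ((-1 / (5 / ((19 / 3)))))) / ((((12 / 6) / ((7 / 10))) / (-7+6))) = 378 / 209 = 1.81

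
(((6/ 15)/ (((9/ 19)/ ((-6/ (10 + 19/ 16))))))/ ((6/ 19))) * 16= -184832/ 8055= -22.95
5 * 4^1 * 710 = 14200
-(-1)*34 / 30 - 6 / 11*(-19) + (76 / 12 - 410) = -64708 / 165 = -392.17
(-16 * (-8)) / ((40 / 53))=848 / 5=169.60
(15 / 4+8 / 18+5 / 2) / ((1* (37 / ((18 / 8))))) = 241 / 592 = 0.41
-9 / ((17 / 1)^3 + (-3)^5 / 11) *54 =-2673 / 26900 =-0.10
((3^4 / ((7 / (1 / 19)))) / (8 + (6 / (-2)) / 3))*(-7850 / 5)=-127170 / 931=-136.60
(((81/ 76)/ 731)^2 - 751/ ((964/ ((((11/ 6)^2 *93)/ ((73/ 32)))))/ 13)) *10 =-1130296261804132585/ 81450377264472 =-13877.12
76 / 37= 2.05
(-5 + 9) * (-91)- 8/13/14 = -33128/91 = -364.04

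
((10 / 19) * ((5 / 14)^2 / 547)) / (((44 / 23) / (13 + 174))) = 48875 / 4074056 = 0.01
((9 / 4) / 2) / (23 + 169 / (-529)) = 4761 / 95984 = 0.05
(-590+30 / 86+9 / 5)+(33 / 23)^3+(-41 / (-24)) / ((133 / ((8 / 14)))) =-8546675748721 / 14612445330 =-584.89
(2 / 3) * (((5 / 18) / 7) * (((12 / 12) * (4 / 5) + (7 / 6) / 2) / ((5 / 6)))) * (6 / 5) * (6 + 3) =0.47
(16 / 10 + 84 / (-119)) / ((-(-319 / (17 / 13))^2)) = -1292 / 85988045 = -0.00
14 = 14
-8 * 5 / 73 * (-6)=240 / 73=3.29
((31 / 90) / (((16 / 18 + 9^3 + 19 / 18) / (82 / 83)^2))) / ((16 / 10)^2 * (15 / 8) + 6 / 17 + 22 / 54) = 95675796 / 1156638830053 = 0.00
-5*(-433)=2165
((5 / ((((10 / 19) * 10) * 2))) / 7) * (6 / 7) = 57 / 980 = 0.06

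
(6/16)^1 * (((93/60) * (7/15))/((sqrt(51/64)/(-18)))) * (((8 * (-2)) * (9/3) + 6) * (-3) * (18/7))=-105462 * sqrt(51)/425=-1772.12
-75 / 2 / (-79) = 75 / 158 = 0.47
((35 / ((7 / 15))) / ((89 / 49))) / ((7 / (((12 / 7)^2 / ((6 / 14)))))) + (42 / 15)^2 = 107444 / 2225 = 48.29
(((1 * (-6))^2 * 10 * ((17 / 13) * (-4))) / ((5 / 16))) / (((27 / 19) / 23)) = -3803648 / 39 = -97529.44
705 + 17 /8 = 5657 /8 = 707.12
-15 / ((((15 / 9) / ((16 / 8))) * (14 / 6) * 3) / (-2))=36 / 7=5.14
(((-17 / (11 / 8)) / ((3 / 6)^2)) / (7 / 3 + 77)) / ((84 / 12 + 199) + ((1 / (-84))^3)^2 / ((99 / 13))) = -21680107094016 / 7164372056776717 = -0.00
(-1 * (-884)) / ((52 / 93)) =1581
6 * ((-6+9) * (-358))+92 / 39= -251224 / 39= -6441.64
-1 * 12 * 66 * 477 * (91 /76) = -8594586 /19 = -452346.63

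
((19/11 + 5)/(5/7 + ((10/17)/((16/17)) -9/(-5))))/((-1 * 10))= -2072/9669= -0.21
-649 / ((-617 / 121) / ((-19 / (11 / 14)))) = -1898974 / 617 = -3077.75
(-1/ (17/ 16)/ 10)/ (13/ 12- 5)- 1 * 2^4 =-63824/ 3995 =-15.98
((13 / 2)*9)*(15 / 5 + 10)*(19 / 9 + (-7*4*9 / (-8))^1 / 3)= 38363 / 4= 9590.75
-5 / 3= -1.67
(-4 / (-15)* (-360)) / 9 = -32 / 3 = -10.67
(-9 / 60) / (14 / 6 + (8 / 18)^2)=-243 / 4100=-0.06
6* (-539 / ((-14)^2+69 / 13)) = -42042 / 2617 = -16.06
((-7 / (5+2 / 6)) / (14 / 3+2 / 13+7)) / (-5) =819 / 36880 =0.02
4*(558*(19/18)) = 2356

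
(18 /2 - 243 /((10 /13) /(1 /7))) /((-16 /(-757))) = -1914453 /1120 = -1709.33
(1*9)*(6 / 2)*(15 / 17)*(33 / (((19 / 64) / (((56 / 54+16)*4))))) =58291200 / 323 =180468.11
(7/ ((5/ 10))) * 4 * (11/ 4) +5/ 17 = 2623/ 17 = 154.29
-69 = -69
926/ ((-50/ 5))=-463/ 5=-92.60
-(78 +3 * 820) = -2538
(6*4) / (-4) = -6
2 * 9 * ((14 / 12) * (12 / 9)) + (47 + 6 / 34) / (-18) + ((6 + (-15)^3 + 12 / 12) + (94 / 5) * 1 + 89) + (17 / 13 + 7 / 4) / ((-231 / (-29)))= -9907274747 / 3063060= -3234.44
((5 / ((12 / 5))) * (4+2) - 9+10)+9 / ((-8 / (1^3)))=99 / 8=12.38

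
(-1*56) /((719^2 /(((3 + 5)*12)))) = -5376 /516961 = -0.01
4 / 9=0.44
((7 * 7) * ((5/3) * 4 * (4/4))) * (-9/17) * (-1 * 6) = 1037.65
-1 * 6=-6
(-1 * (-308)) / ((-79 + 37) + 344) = 154 / 151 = 1.02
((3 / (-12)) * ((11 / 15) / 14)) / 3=-0.00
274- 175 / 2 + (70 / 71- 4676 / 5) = -530877 / 710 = -747.71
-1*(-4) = 4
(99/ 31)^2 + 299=297140/ 961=309.20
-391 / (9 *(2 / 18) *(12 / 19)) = -619.08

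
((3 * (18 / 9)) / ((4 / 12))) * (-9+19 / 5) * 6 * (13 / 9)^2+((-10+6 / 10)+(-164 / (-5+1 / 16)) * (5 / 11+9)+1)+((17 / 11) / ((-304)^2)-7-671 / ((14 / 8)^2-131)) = -2140044172989361 / 2465903320320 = -867.85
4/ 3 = 1.33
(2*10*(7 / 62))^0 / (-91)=-1 / 91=-0.01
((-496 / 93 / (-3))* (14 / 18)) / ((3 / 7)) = 3.23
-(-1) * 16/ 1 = 16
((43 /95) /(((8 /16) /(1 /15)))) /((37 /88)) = 0.14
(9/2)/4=9/8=1.12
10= 10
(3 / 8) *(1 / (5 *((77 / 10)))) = 3 / 308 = 0.01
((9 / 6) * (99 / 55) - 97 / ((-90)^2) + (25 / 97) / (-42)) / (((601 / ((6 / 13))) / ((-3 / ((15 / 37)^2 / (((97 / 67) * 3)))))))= -301386719 / 1845821250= -0.16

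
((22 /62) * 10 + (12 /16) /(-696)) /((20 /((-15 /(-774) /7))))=102049 /207820032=0.00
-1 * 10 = -10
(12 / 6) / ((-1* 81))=-2 / 81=-0.02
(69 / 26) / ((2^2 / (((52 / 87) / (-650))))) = -23 / 37700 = -0.00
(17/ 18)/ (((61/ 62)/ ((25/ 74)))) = 13175/ 40626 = 0.32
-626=-626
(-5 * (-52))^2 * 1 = 67600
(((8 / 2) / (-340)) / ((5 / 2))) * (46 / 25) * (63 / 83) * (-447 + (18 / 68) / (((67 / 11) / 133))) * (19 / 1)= 55342761138 / 1004455625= 55.10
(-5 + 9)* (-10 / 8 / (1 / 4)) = -20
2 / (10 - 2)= 1 / 4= 0.25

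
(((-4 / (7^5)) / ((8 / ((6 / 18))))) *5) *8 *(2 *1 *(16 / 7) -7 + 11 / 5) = 32 / 352947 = 0.00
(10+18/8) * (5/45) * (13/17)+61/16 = 11881/2448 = 4.85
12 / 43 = 0.28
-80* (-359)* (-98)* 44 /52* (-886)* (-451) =-12371246493760 /13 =-951634345673.85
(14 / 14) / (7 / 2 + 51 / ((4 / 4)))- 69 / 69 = -107 / 109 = -0.98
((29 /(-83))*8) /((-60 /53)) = 3074 /1245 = 2.47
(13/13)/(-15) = -1/15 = -0.07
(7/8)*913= 6391/8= 798.88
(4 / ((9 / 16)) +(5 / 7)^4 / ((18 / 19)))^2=1257908089 / 23059204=54.55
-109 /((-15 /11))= 1199 /15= 79.93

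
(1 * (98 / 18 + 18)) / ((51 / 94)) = 19834 / 459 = 43.21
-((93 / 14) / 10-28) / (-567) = -3827 / 79380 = -0.05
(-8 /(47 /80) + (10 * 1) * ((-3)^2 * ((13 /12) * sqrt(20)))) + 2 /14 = -4433 /329 + 195 * sqrt(5) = 422.56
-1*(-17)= 17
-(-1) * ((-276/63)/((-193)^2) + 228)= 178348120/782229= 228.00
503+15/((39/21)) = 6644/13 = 511.08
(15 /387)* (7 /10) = 7 /258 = 0.03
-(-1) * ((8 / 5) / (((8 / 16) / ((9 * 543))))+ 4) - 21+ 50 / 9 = 703213 / 45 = 15626.96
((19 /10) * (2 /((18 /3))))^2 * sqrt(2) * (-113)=-40793 * sqrt(2) /900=-64.10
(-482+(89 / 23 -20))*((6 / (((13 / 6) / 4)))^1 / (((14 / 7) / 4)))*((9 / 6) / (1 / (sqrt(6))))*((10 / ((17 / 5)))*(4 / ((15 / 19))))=-1253854080*sqrt(6) / 5083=-604230.32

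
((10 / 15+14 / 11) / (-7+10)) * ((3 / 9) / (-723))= -64 / 214731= -0.00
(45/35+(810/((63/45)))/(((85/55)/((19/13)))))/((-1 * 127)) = -848439/196469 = -4.32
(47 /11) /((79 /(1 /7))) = 47 /6083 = 0.01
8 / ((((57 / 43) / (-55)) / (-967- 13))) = 325291.23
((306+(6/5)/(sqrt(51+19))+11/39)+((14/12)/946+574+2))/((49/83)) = 249 * sqrt(70)/8575+5403459277/3615612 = 1494.72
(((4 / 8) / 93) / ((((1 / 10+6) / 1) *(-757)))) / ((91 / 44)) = -220 / 390795951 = -0.00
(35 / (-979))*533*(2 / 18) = -18655 / 8811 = -2.12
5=5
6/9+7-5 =8/3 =2.67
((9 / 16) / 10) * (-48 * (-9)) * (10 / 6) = 81 / 2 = 40.50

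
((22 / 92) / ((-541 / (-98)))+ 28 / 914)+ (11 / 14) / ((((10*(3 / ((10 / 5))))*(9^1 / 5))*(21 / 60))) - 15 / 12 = -32888416625 / 30092698692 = -1.09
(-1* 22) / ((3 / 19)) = -418 / 3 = -139.33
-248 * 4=-992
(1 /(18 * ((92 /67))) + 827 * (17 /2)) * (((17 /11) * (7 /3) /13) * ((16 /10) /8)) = 1385269361 /3552120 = 389.98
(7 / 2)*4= 14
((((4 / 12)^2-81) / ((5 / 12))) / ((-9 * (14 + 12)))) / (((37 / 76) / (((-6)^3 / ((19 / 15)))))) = -10752 / 37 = -290.59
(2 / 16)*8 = 1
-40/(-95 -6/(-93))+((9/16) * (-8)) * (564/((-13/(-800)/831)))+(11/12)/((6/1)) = -39724905769879/306072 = -129789414.81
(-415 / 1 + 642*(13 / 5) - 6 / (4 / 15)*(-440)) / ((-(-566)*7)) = 55771 / 19810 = 2.82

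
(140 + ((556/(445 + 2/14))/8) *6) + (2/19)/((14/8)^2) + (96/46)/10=2478928901/17558660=141.18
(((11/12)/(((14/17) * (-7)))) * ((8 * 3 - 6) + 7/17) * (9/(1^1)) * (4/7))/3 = -3443/686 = -5.02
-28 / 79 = -0.35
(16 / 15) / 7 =16 / 105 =0.15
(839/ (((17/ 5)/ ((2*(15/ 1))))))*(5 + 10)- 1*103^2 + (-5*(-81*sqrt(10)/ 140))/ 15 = 27*sqrt(10)/ 140 + 1707397/ 17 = 100435.73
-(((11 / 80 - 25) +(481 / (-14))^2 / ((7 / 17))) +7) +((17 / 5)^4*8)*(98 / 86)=-1630.61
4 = 4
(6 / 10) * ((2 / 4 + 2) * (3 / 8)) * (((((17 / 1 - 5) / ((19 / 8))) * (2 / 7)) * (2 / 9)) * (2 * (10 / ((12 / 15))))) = 600 / 133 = 4.51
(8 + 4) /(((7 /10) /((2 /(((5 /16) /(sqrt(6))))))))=768 * sqrt(6) /7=268.74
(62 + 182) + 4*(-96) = -140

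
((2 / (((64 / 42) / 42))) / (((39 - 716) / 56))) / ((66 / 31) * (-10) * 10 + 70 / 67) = 0.02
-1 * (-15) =15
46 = 46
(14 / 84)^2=1 / 36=0.03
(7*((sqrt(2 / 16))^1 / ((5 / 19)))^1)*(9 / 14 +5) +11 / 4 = 11 / 4 +1501*sqrt(2) / 40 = 55.82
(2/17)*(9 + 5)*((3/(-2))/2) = -21/17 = -1.24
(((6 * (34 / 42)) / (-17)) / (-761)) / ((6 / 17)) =17 / 15981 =0.00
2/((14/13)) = 13/7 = 1.86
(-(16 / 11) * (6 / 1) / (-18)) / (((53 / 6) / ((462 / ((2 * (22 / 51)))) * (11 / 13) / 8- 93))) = -15126 / 7579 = -2.00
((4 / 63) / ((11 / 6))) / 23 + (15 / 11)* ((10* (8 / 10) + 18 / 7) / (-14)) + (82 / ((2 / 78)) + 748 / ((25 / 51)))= 4391226743 / 929775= 4722.89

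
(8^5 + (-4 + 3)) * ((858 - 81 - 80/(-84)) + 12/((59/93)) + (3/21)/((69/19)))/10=53151486449/20355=2611225.08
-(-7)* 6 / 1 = 42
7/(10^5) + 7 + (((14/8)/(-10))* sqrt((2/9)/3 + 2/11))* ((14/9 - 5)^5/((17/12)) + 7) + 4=1100007/100000 + 785220289* sqrt(627)/662529780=40.68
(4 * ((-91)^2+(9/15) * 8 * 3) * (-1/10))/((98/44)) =-1824988/1225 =-1489.79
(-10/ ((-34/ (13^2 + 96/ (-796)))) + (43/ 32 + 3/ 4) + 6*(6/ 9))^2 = 36443014608025/ 11719361536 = 3109.64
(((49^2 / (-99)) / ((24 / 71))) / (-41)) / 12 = 170471 / 1168992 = 0.15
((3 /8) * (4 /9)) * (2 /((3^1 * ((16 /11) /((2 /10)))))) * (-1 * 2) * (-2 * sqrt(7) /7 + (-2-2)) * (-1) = -11 /90-11 * sqrt(7) /1260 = -0.15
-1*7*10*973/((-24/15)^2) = -851375/32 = -26605.47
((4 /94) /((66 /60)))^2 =0.00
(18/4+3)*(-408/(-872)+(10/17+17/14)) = 883485/51884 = 17.03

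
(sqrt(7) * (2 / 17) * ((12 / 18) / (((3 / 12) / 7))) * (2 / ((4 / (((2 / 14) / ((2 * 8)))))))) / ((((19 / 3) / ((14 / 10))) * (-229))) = -7 * sqrt(7) / 739670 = -0.00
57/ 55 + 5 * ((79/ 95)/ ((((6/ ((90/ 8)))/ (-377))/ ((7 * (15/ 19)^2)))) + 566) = -30155331121/ 3017960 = -9991.96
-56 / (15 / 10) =-112 / 3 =-37.33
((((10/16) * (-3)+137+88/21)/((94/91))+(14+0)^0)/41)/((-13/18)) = -919563/200408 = -4.59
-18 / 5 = -3.60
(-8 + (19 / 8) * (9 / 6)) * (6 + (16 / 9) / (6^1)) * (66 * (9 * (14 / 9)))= -25816.39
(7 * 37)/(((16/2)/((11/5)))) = 2849/40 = 71.22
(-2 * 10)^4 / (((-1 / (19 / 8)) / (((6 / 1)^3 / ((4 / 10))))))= -205200000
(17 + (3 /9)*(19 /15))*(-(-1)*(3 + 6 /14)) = 896 /15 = 59.73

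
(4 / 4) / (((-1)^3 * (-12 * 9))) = 1 / 108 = 0.01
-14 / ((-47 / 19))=266 / 47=5.66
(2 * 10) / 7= 20 / 7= 2.86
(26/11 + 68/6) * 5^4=282500/33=8560.61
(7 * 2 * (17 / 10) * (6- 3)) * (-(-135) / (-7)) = -1377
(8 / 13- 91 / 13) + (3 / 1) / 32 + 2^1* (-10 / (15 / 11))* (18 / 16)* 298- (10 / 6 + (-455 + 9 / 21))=-39053293 / 8736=-4470.39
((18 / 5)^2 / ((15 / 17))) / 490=0.03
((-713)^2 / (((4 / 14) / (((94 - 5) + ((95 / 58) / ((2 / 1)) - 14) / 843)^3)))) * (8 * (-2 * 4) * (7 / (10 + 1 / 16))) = -815524563469786339190917336 / 14610891562623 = -55816208064676.13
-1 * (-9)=9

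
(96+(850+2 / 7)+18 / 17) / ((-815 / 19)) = -2141946 / 96985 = -22.09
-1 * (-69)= 69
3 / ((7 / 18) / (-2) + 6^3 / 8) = 108 / 965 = 0.11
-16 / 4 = -4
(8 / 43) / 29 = 8 / 1247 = 0.01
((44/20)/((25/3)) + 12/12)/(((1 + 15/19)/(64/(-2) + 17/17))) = -46531/2125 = -21.90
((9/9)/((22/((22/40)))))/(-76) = -1/3040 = -0.00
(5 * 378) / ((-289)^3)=-1890 / 24137569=-0.00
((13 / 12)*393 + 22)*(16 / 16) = 1791 / 4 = 447.75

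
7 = 7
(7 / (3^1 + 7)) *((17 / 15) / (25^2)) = 119 / 93750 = 0.00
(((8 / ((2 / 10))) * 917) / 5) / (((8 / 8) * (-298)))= -3668 / 149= -24.62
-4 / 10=-2 / 5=-0.40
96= 96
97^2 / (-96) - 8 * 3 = -11713 / 96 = -122.01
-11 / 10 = -1.10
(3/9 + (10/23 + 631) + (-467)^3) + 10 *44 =-7027407895/69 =-101846491.23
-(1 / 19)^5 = -0.00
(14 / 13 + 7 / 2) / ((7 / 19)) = 323 / 26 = 12.42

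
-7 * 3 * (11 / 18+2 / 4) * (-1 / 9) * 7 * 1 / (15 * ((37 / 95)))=9310 / 2997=3.11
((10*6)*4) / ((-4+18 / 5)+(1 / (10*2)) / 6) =-28800 / 47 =-612.77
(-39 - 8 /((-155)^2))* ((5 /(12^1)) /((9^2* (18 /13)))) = -0.14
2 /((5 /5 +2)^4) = 2 /81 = 0.02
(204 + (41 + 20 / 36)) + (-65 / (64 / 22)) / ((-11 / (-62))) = 119.62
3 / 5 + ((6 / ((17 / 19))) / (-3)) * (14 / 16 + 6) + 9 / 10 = -943 / 68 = -13.87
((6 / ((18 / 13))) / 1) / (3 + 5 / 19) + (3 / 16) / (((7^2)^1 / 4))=24485 / 18228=1.34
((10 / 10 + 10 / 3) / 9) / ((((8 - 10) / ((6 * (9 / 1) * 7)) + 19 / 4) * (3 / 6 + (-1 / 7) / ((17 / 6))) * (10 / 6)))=15288 / 112885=0.14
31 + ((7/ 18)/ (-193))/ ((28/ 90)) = 23927/ 772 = 30.99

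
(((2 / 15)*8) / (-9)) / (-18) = 8 / 1215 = 0.01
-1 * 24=-24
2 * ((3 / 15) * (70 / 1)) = 28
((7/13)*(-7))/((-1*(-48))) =-49/624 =-0.08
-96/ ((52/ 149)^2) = -133206/ 169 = -788.20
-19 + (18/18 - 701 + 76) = -643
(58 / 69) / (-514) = -29 / 17733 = -0.00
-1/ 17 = -0.06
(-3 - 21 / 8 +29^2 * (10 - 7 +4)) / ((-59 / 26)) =-611663 / 236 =-2591.79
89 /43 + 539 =541.07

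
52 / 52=1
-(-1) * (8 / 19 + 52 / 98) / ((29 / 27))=23922 / 26999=0.89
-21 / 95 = -0.22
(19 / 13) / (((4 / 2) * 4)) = 19 / 104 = 0.18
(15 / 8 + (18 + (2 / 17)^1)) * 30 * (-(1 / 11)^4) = -40785 / 995588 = -0.04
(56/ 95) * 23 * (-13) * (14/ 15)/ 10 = -117208/ 7125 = -16.45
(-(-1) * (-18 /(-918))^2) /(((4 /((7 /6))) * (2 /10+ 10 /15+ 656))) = 0.00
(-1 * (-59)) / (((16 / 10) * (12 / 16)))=295 / 6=49.17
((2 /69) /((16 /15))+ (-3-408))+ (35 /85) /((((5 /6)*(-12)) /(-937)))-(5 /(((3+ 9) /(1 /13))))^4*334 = -215582812012597 /578915475840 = -372.39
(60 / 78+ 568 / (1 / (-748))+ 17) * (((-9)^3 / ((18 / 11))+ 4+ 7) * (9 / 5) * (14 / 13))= 302367735747 / 845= 357831639.94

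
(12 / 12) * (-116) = -116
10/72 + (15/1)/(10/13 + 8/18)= 31945/2556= 12.50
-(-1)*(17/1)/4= 4.25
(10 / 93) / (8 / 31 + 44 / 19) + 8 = 18287 / 2274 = 8.04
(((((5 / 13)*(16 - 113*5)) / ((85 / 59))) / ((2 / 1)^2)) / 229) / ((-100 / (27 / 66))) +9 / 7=4010273433 / 3117514400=1.29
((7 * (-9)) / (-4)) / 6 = 21 / 8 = 2.62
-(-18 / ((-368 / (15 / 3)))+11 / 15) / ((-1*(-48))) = -2699 / 132480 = -0.02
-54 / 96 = -9 / 16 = -0.56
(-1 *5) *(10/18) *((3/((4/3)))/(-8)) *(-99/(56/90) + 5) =-107875/896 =-120.40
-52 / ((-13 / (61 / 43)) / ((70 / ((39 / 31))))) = 529480 / 1677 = 315.73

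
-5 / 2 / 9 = -5 / 18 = -0.28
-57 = -57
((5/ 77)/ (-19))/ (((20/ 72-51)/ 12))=0.00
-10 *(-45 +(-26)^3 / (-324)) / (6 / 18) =-7490 / 27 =-277.41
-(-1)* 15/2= 15/2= 7.50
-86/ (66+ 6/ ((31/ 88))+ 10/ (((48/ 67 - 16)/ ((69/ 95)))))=-25934848/ 24896559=-1.04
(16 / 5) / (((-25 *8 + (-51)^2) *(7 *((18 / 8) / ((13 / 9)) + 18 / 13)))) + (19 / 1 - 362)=-4410071933 / 12857355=-343.00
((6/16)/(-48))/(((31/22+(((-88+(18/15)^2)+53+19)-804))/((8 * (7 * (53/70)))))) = 2915/7190928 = 0.00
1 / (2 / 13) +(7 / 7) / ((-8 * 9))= 467 / 72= 6.49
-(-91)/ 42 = 13/ 6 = 2.17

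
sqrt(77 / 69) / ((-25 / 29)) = -29* sqrt(5313) / 1725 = -1.23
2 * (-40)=-80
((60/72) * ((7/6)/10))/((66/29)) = 203/4752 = 0.04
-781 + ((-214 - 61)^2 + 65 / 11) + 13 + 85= 824427 / 11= 74947.91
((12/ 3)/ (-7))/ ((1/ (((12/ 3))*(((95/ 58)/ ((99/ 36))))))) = -3040/ 2233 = -1.36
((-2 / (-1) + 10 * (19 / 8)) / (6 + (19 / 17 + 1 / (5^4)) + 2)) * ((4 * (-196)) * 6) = -321746250 / 24223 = -13282.68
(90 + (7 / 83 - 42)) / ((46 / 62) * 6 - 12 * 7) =-123721 / 204678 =-0.60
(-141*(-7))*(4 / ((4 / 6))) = 5922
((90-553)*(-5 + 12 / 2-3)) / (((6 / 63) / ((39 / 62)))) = 379197 / 62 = 6116.08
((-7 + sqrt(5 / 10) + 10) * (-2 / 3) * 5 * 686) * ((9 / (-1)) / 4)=5145 * sqrt(2) / 2 + 15435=19073.06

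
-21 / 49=-3 / 7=-0.43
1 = 1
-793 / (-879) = 793 / 879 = 0.90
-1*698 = -698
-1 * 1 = -1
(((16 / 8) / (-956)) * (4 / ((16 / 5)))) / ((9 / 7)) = -0.00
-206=-206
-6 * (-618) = 3708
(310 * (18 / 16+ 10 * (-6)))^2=5329730025 / 16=333108126.56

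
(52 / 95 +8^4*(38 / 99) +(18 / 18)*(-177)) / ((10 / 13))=170651299 / 94050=1814.47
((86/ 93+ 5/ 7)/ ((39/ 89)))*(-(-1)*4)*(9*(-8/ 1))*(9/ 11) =-2486304/ 2821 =-881.36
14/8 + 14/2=8.75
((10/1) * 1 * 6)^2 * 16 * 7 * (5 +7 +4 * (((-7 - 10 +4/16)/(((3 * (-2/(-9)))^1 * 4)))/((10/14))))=-9344160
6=6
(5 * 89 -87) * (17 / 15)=6086 / 15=405.73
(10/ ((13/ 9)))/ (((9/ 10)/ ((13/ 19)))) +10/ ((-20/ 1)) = 181/ 38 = 4.76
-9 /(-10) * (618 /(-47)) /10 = -2781 /2350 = -1.18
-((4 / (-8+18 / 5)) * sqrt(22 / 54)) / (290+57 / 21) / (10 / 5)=35 * sqrt(33) / 202851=0.00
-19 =-19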